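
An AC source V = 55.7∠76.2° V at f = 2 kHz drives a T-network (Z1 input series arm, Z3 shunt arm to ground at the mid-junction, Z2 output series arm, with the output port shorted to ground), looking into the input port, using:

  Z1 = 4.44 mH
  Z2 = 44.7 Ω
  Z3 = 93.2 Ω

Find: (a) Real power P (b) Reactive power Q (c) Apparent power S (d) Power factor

Step 1 — Angular frequency: ω = 2π·f = 2π·2000 = 1.257e+04 rad/s.
Step 2 — Component impedances:
  Z1: Z = jωL = j·1.257e+04·0.00444 = 0 + j55.79 Ω
  Z2: Z = R = 44.7 Ω
  Z3: Z = R = 93.2 Ω
Step 3 — With the output port shorted to ground, the output series arm Z2 runs from the junction to ground; the shunt arm Z3 also runs from the junction to ground. They appear in parallel: Z3 || Z2 = 30.21 Ω.
Step 4 — Series with input arm Z1: Z_in = Z1 + (Z3 || Z2) = 30.21 + j55.79 Ω = 63.45∠61.6° Ω.
Step 5 — Source phasor: V = 55.7∠76.2° V = 13.29 + j54.09 V.
Step 6 — Current: I = V / Z = 0.8494 + j0.2218 A = 0.8779∠14.6° A.
Step 7 — Complex power: S = V·I* = 23.28 + j43 VA.
Step 8 — Real power: P = Re(S) = 23.28 W.
Step 9 — Reactive power: Q = Im(S) = 43 VAR.
Step 10 — Apparent power: |S| = 48.9 VA.
Step 11 — Power factor: PF = P/|S| = 0.4761 (lagging).

(a) P = 23.28 W  (b) Q = 43 VAR  (c) S = 48.9 VA  (d) PF = 0.4761 (lagging)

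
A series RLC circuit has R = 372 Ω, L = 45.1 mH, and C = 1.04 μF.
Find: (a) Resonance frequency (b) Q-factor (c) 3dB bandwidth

Step 1 — Resonance: ω₀ = 1/√(LC) = 1/√(0.0451·1.04e-06) = 4617 rad/s.
Step 2 — f₀ = ω₀/(2π) = 734.9 Hz.
Step 3 — Series Q: Q = ω₀L/R = 4617·0.0451/372 = 0.5598.
Step 4 — Bandwidth: Δω = ω₀/Q = 8248 rad/s; BW = Δω/(2π) = 1313 Hz.

(a) f₀ = 734.9 Hz  (b) Q = 0.5598  (c) BW = 1313 Hz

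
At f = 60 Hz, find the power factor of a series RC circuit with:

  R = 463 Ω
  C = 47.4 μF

Step 1 — Angular frequency: ω = 2π·f = 2π·60 = 377 rad/s.
Step 2 — Component impedances:
  R: Z = R = 463 Ω
  C: Z = 1/(jωC) = -j/(ω·C) = 0 - j55.96 Ω
Step 3 — Series combination: Z_total = R + C = 463 - j55.96 Ω = 466.4∠-6.9° Ω.
Step 4 — Power factor: PF = cos(φ) = Re(Z)/|Z| = 463/466.37 = 0.9928.
Step 5 — Type: Im(Z) = -55.96 ⇒ leading (phase φ = -6.9°).

PF = 0.9928 (leading, φ = -6.9°)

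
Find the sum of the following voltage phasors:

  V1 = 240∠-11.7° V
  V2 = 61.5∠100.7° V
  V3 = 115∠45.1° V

Step 1 — Convert each phasor to rectangular form:
  V1 = 240·(cos(-11.7°) + j·sin(-11.7°)) = 235 - j48.67 V
  V2 = 61.5·(cos(100.7°) + j·sin(100.7°)) = -11.42 + j60.43 V
  V3 = 115·(cos(45.1°) + j·sin(45.1°)) = 81.18 + j81.46 V
Step 2 — Sum components: V_total = 304.8 + j93.22 V.
Step 3 — Convert to polar: |V_total| = 318.7 V, ∠V_total = 17.0°.

V_total = 318.7∠17.0° V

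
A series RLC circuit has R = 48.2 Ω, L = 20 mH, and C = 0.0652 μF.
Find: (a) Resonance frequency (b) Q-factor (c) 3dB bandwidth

Step 1 — Resonance: ω₀ = 1/√(LC) = 1/√(0.02·6.52e-08) = 2.769e+04 rad/s.
Step 2 — f₀ = ω₀/(2π) = 4407 Hz.
Step 3 — Series Q: Q = ω₀L/R = 2.769e+04·0.02/48.2 = 11.49.
Step 4 — Bandwidth: Δω = ω₀/Q = 2410 rad/s; BW = Δω/(2π) = 383.6 Hz.

(a) f₀ = 4407 Hz  (b) Q = 11.49  (c) BW = 383.6 Hz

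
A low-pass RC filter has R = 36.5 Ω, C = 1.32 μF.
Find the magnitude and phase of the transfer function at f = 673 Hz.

Step 1 — Angular frequency: ω = 2π·673 = 4229 rad/s.
Step 2 — Transfer function: H(jω) = 1/(1 + jωRC).
Step 3 — Denominator: 1 + jωRC = 1 + j·4229·36.5·1.32e-06 = 1 + j0.2037.
Step 4 — H = 0.9601 - j0.1956.
Step 5 — Magnitude: |H| = 0.9799 (-0.2 dB); phase: φ = -11.5°.

|H| = 0.9799 (-0.2 dB), φ = -11.5°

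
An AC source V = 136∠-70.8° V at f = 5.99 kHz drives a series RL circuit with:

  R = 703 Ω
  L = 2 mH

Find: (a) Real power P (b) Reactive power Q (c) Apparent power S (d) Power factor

Step 1 — Angular frequency: ω = 2π·f = 2π·5990 = 3.764e+04 rad/s.
Step 2 — Component impedances:
  R: Z = R = 703 Ω
  L: Z = jωL = j·3.764e+04·0.002 = 0 + j75.27 Ω
Step 3 — Series combination: Z_total = R + L = 703 + j75.27 Ω = 707∠6.1° Ω.
Step 4 — Source phasor: V = 136∠-70.8° V = 44.73 - j128.4 V.
Step 5 — Current: I = V / Z = 0.04356 - j0.1874 A = 0.1924∠-76.9° A.
Step 6 — Complex power: S = V·I* = 26.01 + j2.785 VA.
Step 7 — Real power: P = Re(S) = 26.01 W.
Step 8 — Reactive power: Q = Im(S) = 2.785 VAR.
Step 9 — Apparent power: |S| = 26.16 VA.
Step 10 — Power factor: PF = P/|S| = 0.9943 (lagging).

(a) P = 26.01 W  (b) Q = 2.785 VAR  (c) S = 26.16 VA  (d) PF = 0.9943 (lagging)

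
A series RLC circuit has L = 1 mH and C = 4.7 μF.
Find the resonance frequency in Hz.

Step 1 — Resonance condition Im(Z)=0 gives ω₀ = 1/√(LC).
Step 2 — ω₀ = 1/√(0.001·4.7e-06) = 1.459e+04 rad/s.
Step 3 — f₀ = ω₀/(2π) = 2322 Hz.

f₀ = 2322 Hz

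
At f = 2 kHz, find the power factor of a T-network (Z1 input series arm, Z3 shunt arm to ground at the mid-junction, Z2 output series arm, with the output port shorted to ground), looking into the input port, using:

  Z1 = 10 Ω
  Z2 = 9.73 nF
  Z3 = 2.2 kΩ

Step 1 — Angular frequency: ω = 2π·f = 2π·2000 = 1.257e+04 rad/s.
Step 2 — Component impedances:
  Z1: Z = R = 10 Ω
  Z2: Z = 1/(jωC) = -j/(ω·C) = 0 - j8179 Ω
  Z3: Z = R = 2200 Ω
Step 3 — With the output port shorted to ground, the output series arm Z2 runs from the junction to ground; the shunt arm Z3 also runs from the junction to ground. They appear in parallel: Z3 || Z2 = 2052 - j551.9 Ω.
Step 4 — Series with input arm Z1: Z_in = Z1 + (Z3 || Z2) = 2062 - j551.9 Ω = 2134∠-15.0° Ω.
Step 5 — Power factor: PF = cos(φ) = Re(Z)/|Z| = 2061.6/2134.1 = 0.966.
Step 6 — Type: Im(Z) = -551.9 ⇒ leading (phase φ = -15.0°).

PF = 0.966 (leading, φ = -15.0°)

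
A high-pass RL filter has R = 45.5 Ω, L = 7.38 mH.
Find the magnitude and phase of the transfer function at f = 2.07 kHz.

Step 1 — Angular frequency: ω = 2π·2070 = 1.301e+04 rad/s.
Step 2 — Transfer function: H(jω) = jωL/(R + jωL).
Step 3 — Numerator jωL = j·95.99; denominator R + jωL = 45.5 + j95.99.
Step 4 — H = 0.8165 + j0.3871.
Step 5 — Magnitude: |H| = 0.9036 (-0.9 dB); phase: φ = 25.4°.

|H| = 0.9036 (-0.9 dB), φ = 25.4°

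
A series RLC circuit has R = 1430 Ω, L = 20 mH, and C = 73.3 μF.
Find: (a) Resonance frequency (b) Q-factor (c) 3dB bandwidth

Step 1 — Resonance condition Im(Z)=0 gives ω₀ = 1/√(LC).
Step 2 — ω₀ = 1/√(0.02·7.33e-05) = 825.9 rad/s.
Step 3 — f₀ = ω₀/(2π) = 131.4 Hz.
Step 4 — Series Q: Q = ω₀L/R = 825.9·0.02/1430 = 0.01155.
Step 5 — 3dB bandwidth: Δω = ω₀/Q = 7.15e+04 rad/s; BW = Δω/(2π) = 1.138e+04 Hz.

(a) f₀ = 131.4 Hz  (b) Q = 0.01155  (c) BW = 1.138e+04 Hz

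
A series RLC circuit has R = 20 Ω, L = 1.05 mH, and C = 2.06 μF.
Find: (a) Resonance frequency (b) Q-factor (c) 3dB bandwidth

Step 1 — Resonance condition Im(Z)=0 gives ω₀ = 1/√(LC).
Step 2 — ω₀ = 1/√(0.00105·2.06e-06) = 2.15e+04 rad/s.
Step 3 — f₀ = ω₀/(2π) = 3422 Hz.
Step 4 — Series Q: Q = ω₀L/R = 2.15e+04·0.00105/20 = 1.129.
Step 5 — 3dB bandwidth: Δω = ω₀/Q = 1.905e+04 rad/s; BW = Δω/(2π) = 3032 Hz.

(a) f₀ = 3422 Hz  (b) Q = 1.129  (c) BW = 3032 Hz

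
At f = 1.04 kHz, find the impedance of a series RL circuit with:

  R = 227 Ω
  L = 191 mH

Step 1 — Angular frequency: ω = 2π·f = 2π·1040 = 6535 rad/s.
Step 2 — Component impedances:
  R: Z = R = 227 Ω
  L: Z = jωL = j·6535·0.191 = 0 + j1248 Ω
Step 3 — Series combination: Z_total = R + L = 227 + j1248 Ω = 1269∠79.7° Ω.

Z = 227 + j1248 Ω = 1269∠79.7° Ω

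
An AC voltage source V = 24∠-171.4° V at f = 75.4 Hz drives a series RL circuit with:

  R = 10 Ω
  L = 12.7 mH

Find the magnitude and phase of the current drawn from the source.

Step 1 — Angular frequency: ω = 2π·f = 2π·75.4 = 473.8 rad/s.
Step 2 — Component impedances:
  R: Z = R = 10 Ω
  L: Z = jωL = j·473.8·0.0127 = 0 + j6.017 Ω
Step 3 — Series combination: Z_total = R + L = 10 + j6.017 Ω = 11.67∠31.0° Ω.
Step 4 — Source phasor: V = 24∠-171.4° V = -23.73 - j3.589 V.
Step 5 — Ohm's law: I = V / Z_total = (-23.73 - j3.589) / (10 + j6.017) = -1.901 + j0.7848 A.
Step 6 — Convert to polar: |I| = 2.056 A, ∠I = 157.6°.

I = 2.056∠157.6° A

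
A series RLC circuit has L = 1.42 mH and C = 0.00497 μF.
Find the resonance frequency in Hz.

Step 1 — Resonance condition Im(Z)=0 gives ω₀ = 1/√(LC).
Step 2 — ω₀ = 1/√(0.00142·4.97e-09) = 3.764e+05 rad/s.
Step 3 — f₀ = ω₀/(2π) = 5.991e+04 Hz.

f₀ = 5.991e+04 Hz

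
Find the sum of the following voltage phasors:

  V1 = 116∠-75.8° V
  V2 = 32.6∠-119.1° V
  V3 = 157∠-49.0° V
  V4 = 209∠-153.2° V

Step 1 — Convert each phasor to rectangular form:
  V1 = 116·(cos(-75.8°) + j·sin(-75.8°)) = 28.46 - j112.5 V
  V2 = 32.6·(cos(-119.1°) + j·sin(-119.1°)) = -15.85 - j28.48 V
  V3 = 157·(cos(-49.0°) + j·sin(-49.0°)) = 103 - j118.5 V
  V4 = 209·(cos(-153.2°) + j·sin(-153.2°)) = -186.6 - j94.23 V
Step 2 — Sum components: V_total = -70.95 - j353.7 V.
Step 3 — Convert to polar: |V_total| = 360.7 V, ∠V_total = -101.3°.

V_total = 360.7∠-101.3° V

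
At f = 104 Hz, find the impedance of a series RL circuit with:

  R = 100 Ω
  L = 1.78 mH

Step 1 — Angular frequency: ω = 2π·f = 2π·104 = 653.5 rad/s.
Step 2 — Component impedances:
  R: Z = R = 100 Ω
  L: Z = jωL = j·653.5·0.00178 = 0 + j1.163 Ω
Step 3 — Series combination: Z_total = R + L = 100 + j1.163 Ω = 100∠0.7° Ω.

Z = 100 + j1.163 Ω = 100∠0.7° Ω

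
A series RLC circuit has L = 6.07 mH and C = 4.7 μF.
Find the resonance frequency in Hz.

Step 1 — Resonance condition Im(Z)=0 gives ω₀ = 1/√(LC).
Step 2 — ω₀ = 1/√(0.00607·4.7e-06) = 5920 rad/s.
Step 3 — f₀ = ω₀/(2π) = 942.3 Hz.

f₀ = 942.3 Hz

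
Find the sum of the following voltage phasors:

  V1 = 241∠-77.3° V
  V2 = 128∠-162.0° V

Step 1 — Convert each phasor to rectangular form:
  V1 = 241·(cos(-77.3°) + j·sin(-77.3°)) = 52.98 - j235.1 V
  V2 = 128·(cos(-162.0°) + j·sin(-162.0°)) = -121.7 - j39.55 V
Step 2 — Sum components: V_total = -68.75 - j274.7 V.
Step 3 — Convert to polar: |V_total| = 283.1 V, ∠V_total = -104.1°.

V_total = 283.1∠-104.1° V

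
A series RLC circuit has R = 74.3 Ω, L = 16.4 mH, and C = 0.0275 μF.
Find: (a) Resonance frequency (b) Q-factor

Step 1 — Resonance condition Im(Z)=0 gives ω₀ = 1/√(LC).
Step 2 — ω₀ = 1/√(0.0164·2.75e-08) = 4.709e+04 rad/s.
Step 3 — f₀ = ω₀/(2π) = 7494 Hz.
Step 4 — Series Q: Q = ω₀L/R = 4.709e+04·0.0164/74.3 = 10.39.

(a) f₀ = 7494 Hz  (b) Q = 10.39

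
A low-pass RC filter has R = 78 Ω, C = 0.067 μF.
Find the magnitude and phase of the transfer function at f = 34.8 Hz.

Step 1 — Angular frequency: ω = 2π·34.8 = 218.7 rad/s.
Step 2 — Transfer function: H(jω) = 1/(1 + jωRC).
Step 3 — Denominator: 1 + jωRC = 1 + j·218.7·78·6.7e-08 = 1 + j0.001143.
Step 4 — H = 1 - j0.001143.
Step 5 — Magnitude: |H| = 1 (-0.0 dB); phase: φ = -0.1°.

|H| = 1 (-0.0 dB), φ = -0.1°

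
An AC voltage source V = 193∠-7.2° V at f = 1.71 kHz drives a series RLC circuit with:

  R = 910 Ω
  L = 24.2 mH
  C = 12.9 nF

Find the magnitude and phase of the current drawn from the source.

Step 1 — Angular frequency: ω = 2π·f = 2π·1710 = 1.074e+04 rad/s.
Step 2 — Component impedances:
  R: Z = R = 910 Ω
  L: Z = jωL = j·1.074e+04·0.0242 = 0 + j260 Ω
  C: Z = 1/(jωC) = -j/(ω·C) = 0 - j7215 Ω
Step 3 — Series combination: Z_total = R + L + C = 910 - j6955 Ω = 7014∠-82.5° Ω.
Step 4 — Source phasor: V = 193∠-7.2° V = 191.5 - j24.19 V.
Step 5 — Ohm's law: I = V / Z_total = (191.5 - j24.19) / (910 - j6955) = 0.006961 + j0.02662 A.
Step 6 — Convert to polar: |I| = 0.02752 A, ∠I = 75.3°.

I = 0.02752∠75.3° A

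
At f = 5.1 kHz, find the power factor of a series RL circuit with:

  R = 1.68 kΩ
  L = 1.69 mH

Step 1 — Angular frequency: ω = 2π·f = 2π·5100 = 3.204e+04 rad/s.
Step 2 — Component impedances:
  R: Z = R = 1680 Ω
  L: Z = jωL = j·3.204e+04·0.00169 = 0 + j54.15 Ω
Step 3 — Series combination: Z_total = R + L = 1680 + j54.15 Ω = 1681∠1.8° Ω.
Step 4 — Power factor: PF = cos(φ) = Re(Z)/|Z| = 1680/1680.9 = 0.9995.
Step 5 — Type: Im(Z) = 54.15 ⇒ lagging (phase φ = 1.8°).

PF = 0.9995 (lagging, φ = 1.8°)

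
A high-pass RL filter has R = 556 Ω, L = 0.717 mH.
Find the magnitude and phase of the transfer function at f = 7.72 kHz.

Step 1 — Angular frequency: ω = 2π·7720 = 4.851e+04 rad/s.
Step 2 — Transfer function: H(jω) = jωL/(R + jωL).
Step 3 — Numerator jωL = j·34.78; denominator R + jωL = 556 + j34.78.
Step 4 — H = 0.003898 + j0.06231.
Step 5 — Magnitude: |H| = 0.06243 (-24.1 dB); phase: φ = 86.4°.

|H| = 0.06243 (-24.1 dB), φ = 86.4°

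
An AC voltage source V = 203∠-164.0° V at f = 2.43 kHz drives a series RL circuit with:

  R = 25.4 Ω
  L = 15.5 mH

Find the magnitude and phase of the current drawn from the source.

Step 1 — Angular frequency: ω = 2π·f = 2π·2430 = 1.527e+04 rad/s.
Step 2 — Component impedances:
  R: Z = R = 25.4 Ω
  L: Z = jωL = j·1.527e+04·0.0155 = 0 + j236.7 Ω
Step 3 — Series combination: Z_total = R + L = 25.4 + j236.7 Ω = 238∠83.9° Ω.
Step 4 — Source phasor: V = 203∠-164.0° V = -195.1 - j55.95 V.
Step 5 — Ohm's law: I = V / Z_total = (-195.1 - j55.95) / (25.4 + j236.7) = -0.3212 + j0.7901 A.
Step 6 — Convert to polar: |I| = 0.8529 A, ∠I = 112.1°.

I = 0.8529∠112.1° A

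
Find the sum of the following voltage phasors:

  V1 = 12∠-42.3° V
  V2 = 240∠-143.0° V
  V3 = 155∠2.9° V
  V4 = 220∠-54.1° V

Step 1 — Convert each phasor to rectangular form:
  V1 = 12·(cos(-42.3°) + j·sin(-42.3°)) = 8.876 - j8.076 V
  V2 = 240·(cos(-143.0°) + j·sin(-143.0°)) = -191.7 - j144.4 V
  V3 = 155·(cos(2.9°) + j·sin(2.9°)) = 154.8 + j7.842 V
  V4 = 220·(cos(-54.1°) + j·sin(-54.1°)) = 129 - j178.2 V
Step 2 — Sum components: V_total = 101 - j322.9 V.
Step 3 — Convert to polar: |V_total| = 338.3 V, ∠V_total = -72.6°.

V_total = 338.3∠-72.6° V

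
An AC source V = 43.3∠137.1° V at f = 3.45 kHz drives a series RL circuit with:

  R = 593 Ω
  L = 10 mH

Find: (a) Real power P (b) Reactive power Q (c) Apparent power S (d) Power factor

Step 1 — Angular frequency: ω = 2π·f = 2π·3450 = 2.168e+04 rad/s.
Step 2 — Component impedances:
  R: Z = R = 593 Ω
  L: Z = jωL = j·2.168e+04·0.01 = 0 + j216.8 Ω
Step 3 — Series combination: Z_total = R + L = 593 + j216.8 Ω = 631.4∠20.1° Ω.
Step 4 — Source phasor: V = 43.3∠137.1° V = -31.72 + j29.48 V.
Step 5 — Current: I = V / Z = -0.03116 + j0.06109 A = 0.06858∠117.0° A.
Step 6 — Complex power: S = V·I* = 2.789 + j1.02 VA.
Step 7 — Real power: P = Re(S) = 2.789 W.
Step 8 — Reactive power: Q = Im(S) = 1.02 VAR.
Step 9 — Apparent power: |S| = 2.97 VA.
Step 10 — Power factor: PF = P/|S| = 0.9392 (lagging).

(a) P = 2.789 W  (b) Q = 1.02 VAR  (c) S = 2.97 VA  (d) PF = 0.9392 (lagging)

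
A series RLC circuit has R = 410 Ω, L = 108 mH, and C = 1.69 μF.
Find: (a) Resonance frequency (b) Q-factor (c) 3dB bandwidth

Step 1 — Resonance condition Im(Z)=0 gives ω₀ = 1/√(LC).
Step 2 — ω₀ = 1/√(0.108·1.69e-06) = 2341 rad/s.
Step 3 — f₀ = ω₀/(2π) = 372.5 Hz.
Step 4 — Series Q: Q = ω₀L/R = 2341·0.108/410 = 0.6166.
Step 5 — 3dB bandwidth: Δω = ω₀/Q = 3796 rad/s; BW = Δω/(2π) = 604.2 Hz.

(a) f₀ = 372.5 Hz  (b) Q = 0.6166  (c) BW = 604.2 Hz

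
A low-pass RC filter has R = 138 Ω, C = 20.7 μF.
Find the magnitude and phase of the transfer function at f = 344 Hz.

Step 1 — Angular frequency: ω = 2π·344 = 2161 rad/s.
Step 2 — Transfer function: H(jω) = 1/(1 + jωRC).
Step 3 — Denominator: 1 + jωRC = 1 + j·2161·138·2.07e-05 = 1 + j6.174.
Step 4 — H = 0.02556 - j0.1578.
Step 5 — Magnitude: |H| = 0.1599 (-15.9 dB); phase: φ = -80.8°.

|H| = 0.1599 (-15.9 dB), φ = -80.8°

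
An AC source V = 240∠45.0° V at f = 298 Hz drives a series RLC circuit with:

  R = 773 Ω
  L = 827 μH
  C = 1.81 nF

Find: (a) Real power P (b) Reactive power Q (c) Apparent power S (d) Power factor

Step 1 — Angular frequency: ω = 2π·f = 2π·298 = 1872 rad/s.
Step 2 — Component impedances:
  R: Z = R = 773 Ω
  L: Z = jωL = j·1872·0.000827 = 0 + j1.548 Ω
  C: Z = 1/(jωC) = -j/(ω·C) = 0 - j2.951e+05 Ω
Step 3 — Series combination: Z_total = R + L + C = 773 - j2.951e+05 Ω = 2.951e+05∠-89.8° Ω.
Step 4 — Source phasor: V = 240∠45.0° V = 169.7 + j169.7 V.
Step 5 — Current: I = V / Z = -0.0005736 + j0.0005766 A = 0.0008134∠134.8° A.
Step 6 — Complex power: S = V·I* = 0.0005114 - j0.1952 VA.
Step 7 — Real power: P = Re(S) = 0.0005114 W.
Step 8 — Reactive power: Q = Im(S) = -0.1952 VAR.
Step 9 — Apparent power: |S| = 0.1952 VA.
Step 10 — Power factor: PF = P/|S| = 0.00262 (leading).

(a) P = 0.0005114 W  (b) Q = -0.1952 VAR  (c) S = 0.1952 VA  (d) PF = 0.00262 (leading)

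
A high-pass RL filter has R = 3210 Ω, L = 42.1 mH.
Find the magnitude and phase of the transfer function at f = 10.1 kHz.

Step 1 — Angular frequency: ω = 2π·1.01e+04 = 6.346e+04 rad/s.
Step 2 — Transfer function: H(jω) = jωL/(R + jωL).
Step 3 — Numerator jωL = j·2672; denominator R + jωL = 3210 + j2672.
Step 4 — H = 0.4092 + j0.4917.
Step 5 — Magnitude: |H| = 0.6397 (-3.9 dB); phase: φ = 50.2°.

|H| = 0.6397 (-3.9 dB), φ = 50.2°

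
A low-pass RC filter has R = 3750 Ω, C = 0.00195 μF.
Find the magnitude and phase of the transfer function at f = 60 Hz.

Step 1 — Angular frequency: ω = 2π·60 = 377 rad/s.
Step 2 — Transfer function: H(jω) = 1/(1 + jωRC).
Step 3 — Denominator: 1 + jωRC = 1 + j·377·3750·1.95e-09 = 1 + j0.002757.
Step 4 — H = 1 - j0.002757.
Step 5 — Magnitude: |H| = 1 (-0.0 dB); phase: φ = -0.2°.

|H| = 1 (-0.0 dB), φ = -0.2°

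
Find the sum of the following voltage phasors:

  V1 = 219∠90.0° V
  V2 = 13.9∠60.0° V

Step 1 — Convert each phasor to rectangular form:
  V1 = 219·(cos(90.0°) + j·sin(90.0°)) = 0 + j219 V
  V2 = 13.9·(cos(60.0°) + j·sin(60.0°)) = 6.95 + j12.04 V
Step 2 — Sum components: V_total = 6.95 + j231 V.
Step 3 — Convert to polar: |V_total| = 231.1 V, ∠V_total = 88.3°.

V_total = 231.1∠88.3° V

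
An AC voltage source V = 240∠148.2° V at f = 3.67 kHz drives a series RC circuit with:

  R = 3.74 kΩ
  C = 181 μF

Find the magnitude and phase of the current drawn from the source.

Step 1 — Angular frequency: ω = 2π·f = 2π·3670 = 2.306e+04 rad/s.
Step 2 — Component impedances:
  R: Z = R = 3740 Ω
  C: Z = 1/(jωC) = -j/(ω·C) = 0 - j0.2396 Ω
Step 3 — Series combination: Z_total = R + C = 3740 - j0.2396 Ω = 3740∠-0.0° Ω.
Step 4 — Source phasor: V = 240∠148.2° V = -204 + j126.5 V.
Step 5 — Ohm's law: I = V / Z_total = (-204 + j126.5) / (3740 - j0.2396) = -0.05454 + j0.03381 A.
Step 6 — Convert to polar: |I| = 0.06417 A, ∠I = 148.2°.

I = 0.06417∠148.2° A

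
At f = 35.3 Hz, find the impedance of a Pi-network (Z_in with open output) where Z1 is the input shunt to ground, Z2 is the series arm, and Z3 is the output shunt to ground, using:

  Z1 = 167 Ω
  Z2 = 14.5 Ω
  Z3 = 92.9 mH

Step 1 — Angular frequency: ω = 2π·f = 2π·35.3 = 221.8 rad/s.
Step 2 — Component impedances:
  Z1: Z = R = 167 Ω
  Z2: Z = R = 14.5 Ω
  Z3: Z = jωL = j·221.8·0.0929 = 0 + j20.6 Ω
Step 3 — With open output, the series arm Z2 and the output shunt Z3 appear in series to ground: Z2 + Z3 = 14.5 + j20.6 Ω.
Step 4 — Parallel with input shunt Z1: Z_in = Z1 || (Z2 + Z3) = 15.3 + j17.22 Ω = 23.03∠48.4° Ω.

Z = 15.3 + j17.22 Ω = 23.03∠48.4° Ω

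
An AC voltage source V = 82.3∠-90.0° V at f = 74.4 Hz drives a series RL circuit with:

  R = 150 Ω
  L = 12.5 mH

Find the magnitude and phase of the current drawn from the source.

Step 1 — Angular frequency: ω = 2π·f = 2π·74.4 = 467.5 rad/s.
Step 2 — Component impedances:
  R: Z = R = 150 Ω
  L: Z = jωL = j·467.5·0.0125 = 0 + j5.843 Ω
Step 3 — Series combination: Z_total = R + L = 150 + j5.843 Ω = 150.1∠2.2° Ω.
Step 4 — Source phasor: V = 82.3∠-90.0° V = 0 - j82.3 V.
Step 5 — Ohm's law: I = V / Z_total = (0 - j82.3) / (150 + j5.843) = -0.02134 - j0.5478 A.
Step 6 — Convert to polar: |I| = 0.5483 A, ∠I = -92.2°.

I = 0.5483∠-92.2° A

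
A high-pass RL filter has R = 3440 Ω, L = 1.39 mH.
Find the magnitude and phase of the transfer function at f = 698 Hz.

Step 1 — Angular frequency: ω = 2π·698 = 4386 rad/s.
Step 2 — Transfer function: H(jω) = jωL/(R + jωL).
Step 3 — Numerator jωL = j·6.096; denominator R + jωL = 3440 + j6.096.
Step 4 — H = 3.14e-06 + j0.001772.
Step 5 — Magnitude: |H| = 0.001772 (-55.0 dB); phase: φ = 89.9°.

|H| = 0.001772 (-55.0 dB), φ = 89.9°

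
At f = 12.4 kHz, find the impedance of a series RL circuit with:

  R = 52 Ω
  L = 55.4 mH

Step 1 — Angular frequency: ω = 2π·f = 2π·1.24e+04 = 7.791e+04 rad/s.
Step 2 — Component impedances:
  R: Z = R = 52 Ω
  L: Z = jωL = j·7.791e+04·0.0554 = 0 + j4316 Ω
Step 3 — Series combination: Z_total = R + L = 52 + j4316 Ω = 4317∠89.3° Ω.

Z = 52 + j4316 Ω = 4317∠89.3° Ω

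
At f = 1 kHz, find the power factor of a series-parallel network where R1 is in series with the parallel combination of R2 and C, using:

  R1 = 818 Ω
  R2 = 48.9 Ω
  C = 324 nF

Step 1 — Angular frequency: ω = 2π·f = 2π·1000 = 6283 rad/s.
Step 2 — Component impedances:
  R1: Z = R = 818 Ω
  R2: Z = R = 48.9 Ω
  C: Z = 1/(jωC) = -j/(ω·C) = 0 - j491.2 Ω
Step 3 — Parallel branch: R2 || C = 1/(1/R2 + 1/C) = 48.42 - j4.82 Ω.
Step 4 — Series with R1: Z_total = R1 + (R2 || C) = 866.4 - j4.82 Ω = 866.4∠-0.3° Ω.
Step 5 — Power factor: PF = cos(φ) = Re(Z)/|Z| = 866.4/866.4 = 1.
Step 6 — Type: Im(Z) = -4.82 ⇒ leading (phase φ = -0.3°).

PF = 1 (leading, φ = -0.3°)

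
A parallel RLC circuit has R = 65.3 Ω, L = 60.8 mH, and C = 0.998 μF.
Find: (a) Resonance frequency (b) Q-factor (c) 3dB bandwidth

Step 1 — Resonance: ω₀ = 1/√(LC) = 1/√(0.0608·9.98e-07) = 4060 rad/s.
Step 2 — f₀ = ω₀/(2π) = 646.1 Hz.
Step 3 — Parallel Q: Q = R/(ω₀L) = 65.3/(4060·0.0608) = 0.2646.
Step 4 — Bandwidth: Δω = ω₀/Q = 1.534e+04 rad/s; BW = Δω/(2π) = 2442 Hz.

(a) f₀ = 646.1 Hz  (b) Q = 0.2646  (c) BW = 2442 Hz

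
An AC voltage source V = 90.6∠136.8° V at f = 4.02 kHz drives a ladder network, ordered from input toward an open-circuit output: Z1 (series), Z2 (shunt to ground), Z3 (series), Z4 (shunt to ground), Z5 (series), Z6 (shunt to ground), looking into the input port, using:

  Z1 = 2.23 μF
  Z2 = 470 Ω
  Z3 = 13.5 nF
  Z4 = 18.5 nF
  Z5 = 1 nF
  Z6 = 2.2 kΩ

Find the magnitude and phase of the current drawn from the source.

Step 1 — Angular frequency: ω = 2π·f = 2π·4020 = 2.526e+04 rad/s.
Step 2 — Component impedances:
  Z1: Z = 1/(jωC) = -j/(ω·C) = 0 - j17.75 Ω
  Z2: Z = R = 470 Ω
  Z3: Z = 1/(jωC) = -j/(ω·C) = 0 - j2933 Ω
  Z4: Z = 1/(jωC) = -j/(ω·C) = 0 - j2140 Ω
  Z5: Z = 1/(jωC) = -j/(ω·C) = 0 - j3.959e+04 Ω
  Z6: Z = R = 2200 Ω
Step 3 — Ladder network (open output): work backward from the far end, alternating series and parallel combinations. Z_in = 465.8 - j61.86 Ω = 469.9∠-7.6° Ω.
Step 4 — Source phasor: V = 90.6∠136.8° V = -66.04 + j62.02 V.
Step 5 — Ohm's law: I = V / Z_total = (-66.04 + j62.02) / (465.8 - j61.86) = -0.1567 + j0.1123 A.
Step 6 — Convert to polar: |I| = 0.1928 A, ∠I = 144.4°.

I = 0.1928∠144.4° A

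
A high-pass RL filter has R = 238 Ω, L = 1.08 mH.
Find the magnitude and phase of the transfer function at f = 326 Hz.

Step 1 — Angular frequency: ω = 2π·326 = 2048 rad/s.
Step 2 — Transfer function: H(jω) = jωL/(R + jωL).
Step 3 — Numerator jωL = j·2.212; denominator R + jωL = 238 + j2.212.
Step 4 — H = 8.639e-05 + j0.009294.
Step 5 — Magnitude: |H| = 0.009294 (-40.6 dB); phase: φ = 89.5°.

|H| = 0.009294 (-40.6 dB), φ = 89.5°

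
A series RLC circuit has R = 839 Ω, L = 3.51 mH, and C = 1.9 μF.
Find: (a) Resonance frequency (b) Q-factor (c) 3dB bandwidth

Step 1 — Resonance condition Im(Z)=0 gives ω₀ = 1/√(LC).
Step 2 — ω₀ = 1/√(0.00351·1.9e-06) = 1.225e+04 rad/s.
Step 3 — f₀ = ω₀/(2π) = 1949 Hz.
Step 4 — Series Q: Q = ω₀L/R = 1.225e+04·0.00351/839 = 0.05123.
Step 5 — 3dB bandwidth: Δω = ω₀/Q = 2.39e+05 rad/s; BW = Δω/(2π) = 3.804e+04 Hz.

(a) f₀ = 1949 Hz  (b) Q = 0.05123  (c) BW = 3.804e+04 Hz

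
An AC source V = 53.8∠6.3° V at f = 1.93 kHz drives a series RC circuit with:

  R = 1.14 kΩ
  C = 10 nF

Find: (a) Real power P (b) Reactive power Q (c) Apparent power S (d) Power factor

Step 1 — Angular frequency: ω = 2π·f = 2π·1930 = 1.213e+04 rad/s.
Step 2 — Component impedances:
  R: Z = R = 1140 Ω
  C: Z = 1/(jωC) = -j/(ω·C) = 0 - j8246 Ω
Step 3 — Series combination: Z_total = R + C = 1140 - j8246 Ω = 8325∠-82.1° Ω.
Step 4 — Source phasor: V = 53.8∠6.3° V = 53.48 + j5.904 V.
Step 5 — Current: I = V / Z = 0.0001772 + j0.00646 A = 0.006463∠88.4° A.
Step 6 — Complex power: S = V·I* = 0.04761 - j0.3444 VA.
Step 7 — Real power: P = Re(S) = 0.04761 W.
Step 8 — Reactive power: Q = Im(S) = -0.3444 VAR.
Step 9 — Apparent power: |S| = 0.3477 VA.
Step 10 — Power factor: PF = P/|S| = 0.1369 (leading).

(a) P = 0.04761 W  (b) Q = -0.3444 VAR  (c) S = 0.3477 VA  (d) PF = 0.1369 (leading)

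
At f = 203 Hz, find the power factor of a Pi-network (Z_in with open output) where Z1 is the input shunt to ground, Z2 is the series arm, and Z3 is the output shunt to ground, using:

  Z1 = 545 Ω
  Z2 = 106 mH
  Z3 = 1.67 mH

Step 1 — Angular frequency: ω = 2π·f = 2π·203 = 1275 rad/s.
Step 2 — Component impedances:
  Z1: Z = R = 545 Ω
  Z2: Z = jωL = j·1275·0.106 = 0 + j135.2 Ω
  Z3: Z = jωL = j·1275·0.00167 = 0 + j2.13 Ω
Step 3 — With open output, the series arm Z2 and the output shunt Z3 appear in series to ground: Z2 + Z3 = 0 + j137.3 Ω.
Step 4 — Parallel with input shunt Z1: Z_in = Z1 || (Z2 + Z3) = 32.54 + j129.1 Ω = 133.2∠75.9° Ω.
Step 5 — Power factor: PF = cos(φ) = Re(Z)/|Z| = 32.54/133.2 = 0.2443.
Step 6 — Type: Im(Z) = 129.1 ⇒ lagging (phase φ = 75.9°).

PF = 0.2443 (lagging, φ = 75.9°)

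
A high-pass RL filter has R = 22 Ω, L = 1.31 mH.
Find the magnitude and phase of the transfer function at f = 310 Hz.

Step 1 — Angular frequency: ω = 2π·310 = 1948 rad/s.
Step 2 — Transfer function: H(jω) = jωL/(R + jωL).
Step 3 — Numerator jωL = j·2.552; denominator R + jωL = 22 + j2.552.
Step 4 — H = 0.01327 + j0.1144.
Step 5 — Magnitude: |H| = 0.1152 (-18.8 dB); phase: φ = 83.4°.

|H| = 0.1152 (-18.8 dB), φ = 83.4°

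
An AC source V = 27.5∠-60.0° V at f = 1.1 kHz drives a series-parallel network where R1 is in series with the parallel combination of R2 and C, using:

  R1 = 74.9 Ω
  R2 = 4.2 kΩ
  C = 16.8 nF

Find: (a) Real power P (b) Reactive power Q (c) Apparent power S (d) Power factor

Step 1 — Angular frequency: ω = 2π·f = 2π·1100 = 6912 rad/s.
Step 2 — Component impedances:
  R1: Z = R = 74.9 Ω
  R2: Z = R = 4200 Ω
  C: Z = 1/(jωC) = -j/(ω·C) = 0 - j8612 Ω
Step 3 — Parallel branch: R2 || C = 1/(1/R2 + 1/C) = 3393 - j1655 Ω.
Step 4 — Series with R1: Z_total = R1 + (R2 || C) = 3468 - j1655 Ω = 3842∠-25.5° Ω.
Step 5 — Source phasor: V = 27.5∠-60.0° V = 13.75 - j23.82 V.
Step 6 — Current: I = V / Z = 0.005899 - j0.004053 A = 0.007157∠-34.5° A.
Step 7 — Complex power: S = V·I* = 0.1776 - j0.08475 VA.
Step 8 — Real power: P = Re(S) = 0.1776 W.
Step 9 — Reactive power: Q = Im(S) = -0.08475 VAR.
Step 10 — Apparent power: |S| = 0.1968 VA.
Step 11 — Power factor: PF = P/|S| = 0.9025 (leading).

(a) P = 0.1776 W  (b) Q = -0.08475 VAR  (c) S = 0.1968 VA  (d) PF = 0.9025 (leading)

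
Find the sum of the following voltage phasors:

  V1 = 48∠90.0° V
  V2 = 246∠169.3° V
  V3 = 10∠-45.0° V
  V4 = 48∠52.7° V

Step 1 — Convert each phasor to rectangular form:
  V1 = 48·(cos(90.0°) + j·sin(90.0°)) = 0 + j48 V
  V2 = 246·(cos(169.3°) + j·sin(169.3°)) = -241.7 + j45.67 V
  V3 = 10·(cos(-45.0°) + j·sin(-45.0°)) = 7.071 - j7.071 V
  V4 = 48·(cos(52.7°) + j·sin(52.7°)) = 29.09 + j38.18 V
Step 2 — Sum components: V_total = -205.6 + j124.8 V.
Step 3 — Convert to polar: |V_total| = 240.5 V, ∠V_total = 148.7°.

V_total = 240.5∠148.7° V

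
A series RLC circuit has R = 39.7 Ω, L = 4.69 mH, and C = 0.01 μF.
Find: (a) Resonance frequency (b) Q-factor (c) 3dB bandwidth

Step 1 — Resonance condition Im(Z)=0 gives ω₀ = 1/√(LC).
Step 2 — ω₀ = 1/√(0.00469·1e-08) = 1.46e+05 rad/s.
Step 3 — f₀ = ω₀/(2π) = 2.324e+04 Hz.
Step 4 — Series Q: Q = ω₀L/R = 1.46e+05·0.00469/39.7 = 17.25.
Step 5 — 3dB bandwidth: Δω = ω₀/Q = 8465 rad/s; BW = Δω/(2π) = 1347 Hz.

(a) f₀ = 2.324e+04 Hz  (b) Q = 17.25  (c) BW = 1347 Hz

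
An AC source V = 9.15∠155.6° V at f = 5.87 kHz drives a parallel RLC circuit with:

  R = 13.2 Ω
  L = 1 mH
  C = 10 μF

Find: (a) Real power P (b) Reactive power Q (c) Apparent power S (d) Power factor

Step 1 — Angular frequency: ω = 2π·f = 2π·5870 = 3.688e+04 rad/s.
Step 2 — Component impedances:
  R: Z = R = 13.2 Ω
  L: Z = jωL = j·3.688e+04·0.001 = 0 + j36.88 Ω
  C: Z = 1/(jωC) = -j/(ω·C) = 0 - j2.711 Ω
Step 3 — Parallel combination: 1/Z_total = 1/R + 1/L + 1/C; Z_total = 0.6184 - j2.789 Ω = 2.857∠-77.5° Ω.
Step 4 — Source phasor: V = 9.15∠155.6° V = -8.333 + j3.78 V.
Step 5 — Current: I = V / Z = -1.923 - j2.561 A = 3.203∠-126.9° A.
Step 6 — Complex power: S = V·I* = 6.343 - j28.61 VA.
Step 7 — Real power: P = Re(S) = 6.343 W.
Step 8 — Reactive power: Q = Im(S) = -28.61 VAR.
Step 9 — Apparent power: |S| = 29.3 VA.
Step 10 — Power factor: PF = P/|S| = 0.2164 (leading).

(a) P = 6.343 W  (b) Q = -28.61 VAR  (c) S = 29.3 VA  (d) PF = 0.2164 (leading)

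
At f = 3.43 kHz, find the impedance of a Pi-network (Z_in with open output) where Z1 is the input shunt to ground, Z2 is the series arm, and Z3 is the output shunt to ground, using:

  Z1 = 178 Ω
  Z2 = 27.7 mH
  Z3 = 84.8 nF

Step 1 — Angular frequency: ω = 2π·f = 2π·3430 = 2.155e+04 rad/s.
Step 2 — Component impedances:
  Z1: Z = R = 178 Ω
  Z2: Z = jωL = j·2.155e+04·0.0277 = 0 + j597 Ω
  Z3: Z = 1/(jωC) = -j/(ω·C) = 0 - j547.2 Ω
Step 3 — With open output, the series arm Z2 and the output shunt Z3 appear in series to ground: Z2 + Z3 = 0 + j49.79 Ω.
Step 4 — Parallel with input shunt Z1: Z_in = Z1 || (Z2 + Z3) = 12.92 + j46.18 Ω = 47.95∠74.4° Ω.

Z = 12.92 + j46.18 Ω = 47.95∠74.4° Ω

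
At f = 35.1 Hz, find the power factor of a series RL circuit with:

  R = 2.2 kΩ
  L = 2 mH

Step 1 — Angular frequency: ω = 2π·f = 2π·35.1 = 220.5 rad/s.
Step 2 — Component impedances:
  R: Z = R = 2200 Ω
  L: Z = jωL = j·220.5·0.002 = 0 + j0.4411 Ω
Step 3 — Series combination: Z_total = R + L = 2200 + j0.4411 Ω = 2200∠0.0° Ω.
Step 4 — Power factor: PF = cos(φ) = Re(Z)/|Z| = 2200/2200 = 1.
Step 5 — Type: Im(Z) = 0.4411 ⇒ lagging (phase φ = 0.0°).

PF = 1 (lagging, φ = 0.0°)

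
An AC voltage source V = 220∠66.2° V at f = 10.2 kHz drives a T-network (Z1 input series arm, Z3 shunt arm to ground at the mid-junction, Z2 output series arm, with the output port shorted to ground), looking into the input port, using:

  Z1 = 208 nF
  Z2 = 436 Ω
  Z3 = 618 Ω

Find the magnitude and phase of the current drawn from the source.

Step 1 — Angular frequency: ω = 2π·f = 2π·1.02e+04 = 6.409e+04 rad/s.
Step 2 — Component impedances:
  Z1: Z = 1/(jωC) = -j/(ω·C) = 0 - j75.02 Ω
  Z2: Z = R = 436 Ω
  Z3: Z = R = 618 Ω
Step 3 — With the output port shorted to ground, the output series arm Z2 runs from the junction to ground; the shunt arm Z3 also runs from the junction to ground. They appear in parallel: Z3 || Z2 = 255.6 Ω.
Step 4 — Series with input arm Z1: Z_in = Z1 + (Z3 || Z2) = 255.6 - j75.02 Ω = 266.4∠-16.4° Ω.
Step 5 — Source phasor: V = 220∠66.2° V = 88.78 + j201.3 V.
Step 6 — Ohm's law: I = V / Z_total = (88.78 + j201.3) / (255.6 - j75.02) = 0.107 + j0.8188 A.
Step 7 — Convert to polar: |I| = 0.8258 A, ∠I = 82.6°.

I = 0.8258∠82.6° A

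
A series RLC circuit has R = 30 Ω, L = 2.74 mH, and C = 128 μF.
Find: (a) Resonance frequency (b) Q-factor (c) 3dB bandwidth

Step 1 — Resonance condition Im(Z)=0 gives ω₀ = 1/√(LC).
Step 2 — ω₀ = 1/√(0.00274·0.000128) = 1689 rad/s.
Step 3 — f₀ = ω₀/(2π) = 268.7 Hz.
Step 4 — Series Q: Q = ω₀L/R = 1689·0.00274/30 = 0.1542.
Step 5 — 3dB bandwidth: Δω = ω₀/Q = 1.095e+04 rad/s; BW = Δω/(2π) = 1743 Hz.

(a) f₀ = 268.7 Hz  (b) Q = 0.1542  (c) BW = 1743 Hz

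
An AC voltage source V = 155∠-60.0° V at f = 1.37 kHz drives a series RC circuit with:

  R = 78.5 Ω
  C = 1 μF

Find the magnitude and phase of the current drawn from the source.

Step 1 — Angular frequency: ω = 2π·f = 2π·1370 = 8608 rad/s.
Step 2 — Component impedances:
  R: Z = R = 78.5 Ω
  C: Z = 1/(jωC) = -j/(ω·C) = 0 - j116.2 Ω
Step 3 — Series combination: Z_total = R + C = 78.5 - j116.2 Ω = 140.2∠-56.0° Ω.
Step 4 — Source phasor: V = 155∠-60.0° V = 77.5 - j134.2 V.
Step 5 — Ohm's law: I = V / Z_total = (77.5 - j134.2) / (78.5 - j116.2) = 1.103 - j0.07804 A.
Step 6 — Convert to polar: |I| = 1.106 A, ∠I = -4.0°.

I = 1.106∠-4.0° A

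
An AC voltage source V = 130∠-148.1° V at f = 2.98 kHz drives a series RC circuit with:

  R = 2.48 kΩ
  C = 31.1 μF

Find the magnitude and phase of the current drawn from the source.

Step 1 — Angular frequency: ω = 2π·f = 2π·2980 = 1.872e+04 rad/s.
Step 2 — Component impedances:
  R: Z = R = 2480 Ω
  C: Z = 1/(jωC) = -j/(ω·C) = 0 - j1.717 Ω
Step 3 — Series combination: Z_total = R + C = 2480 - j1.717 Ω = 2480∠-0.0° Ω.
Step 4 — Source phasor: V = 130∠-148.1° V = -110.4 - j68.7 V.
Step 5 — Ohm's law: I = V / Z_total = (-110.4 - j68.7) / (2480 - j1.717) = -0.04448 - j0.02773 A.
Step 6 — Convert to polar: |I| = 0.05242 A, ∠I = -148.1°.

I = 0.05242∠-148.1° A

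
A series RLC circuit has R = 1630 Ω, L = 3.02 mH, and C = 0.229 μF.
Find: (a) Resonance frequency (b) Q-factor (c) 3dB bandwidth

Step 1 — Resonance condition Im(Z)=0 gives ω₀ = 1/√(LC).
Step 2 — ω₀ = 1/√(0.00302·2.29e-07) = 3.803e+04 rad/s.
Step 3 — f₀ = ω₀/(2π) = 6052 Hz.
Step 4 — Series Q: Q = ω₀L/R = 3.803e+04·0.00302/1630 = 0.07045.
Step 5 — 3dB bandwidth: Δω = ω₀/Q = 5.397e+05 rad/s; BW = Δω/(2π) = 8.59e+04 Hz.

(a) f₀ = 6052 Hz  (b) Q = 0.07045  (c) BW = 8.59e+04 Hz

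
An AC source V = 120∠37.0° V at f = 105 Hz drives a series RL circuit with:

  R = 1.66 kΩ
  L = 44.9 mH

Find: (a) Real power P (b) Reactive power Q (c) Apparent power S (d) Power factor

Step 1 — Angular frequency: ω = 2π·f = 2π·105 = 659.7 rad/s.
Step 2 — Component impedances:
  R: Z = R = 1660 Ω
  L: Z = jωL = j·659.7·0.0449 = 0 + j29.62 Ω
Step 3 — Series combination: Z_total = R + L = 1660 + j29.62 Ω = 1660∠1.0° Ω.
Step 4 — Source phasor: V = 120∠37.0° V = 95.84 + j72.22 V.
Step 5 — Current: I = V / Z = 0.05849 + j0.04246 A = 0.07228∠36.0° A.
Step 6 — Complex power: S = V·I* = 8.672 + j0.1547 VA.
Step 7 — Real power: P = Re(S) = 8.672 W.
Step 8 — Reactive power: Q = Im(S) = 0.1547 VAR.
Step 9 — Apparent power: |S| = 8.673 VA.
Step 10 — Power factor: PF = P/|S| = 0.9998 (lagging).

(a) P = 8.672 W  (b) Q = 0.1547 VAR  (c) S = 8.673 VA  (d) PF = 0.9998 (lagging)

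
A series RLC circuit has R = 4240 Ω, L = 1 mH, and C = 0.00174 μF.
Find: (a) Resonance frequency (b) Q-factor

Step 1 — Resonance condition Im(Z)=0 gives ω₀ = 1/√(LC).
Step 2 — ω₀ = 1/√(0.001·1.74e-09) = 7.581e+05 rad/s.
Step 3 — f₀ = ω₀/(2π) = 1.207e+05 Hz.
Step 4 — Series Q: Q = ω₀L/R = 7.581e+05·0.001/4240 = 0.1788.

(a) f₀ = 1.207e+05 Hz  (b) Q = 0.1788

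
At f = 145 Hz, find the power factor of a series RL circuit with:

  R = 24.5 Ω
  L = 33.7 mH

Step 1 — Angular frequency: ω = 2π·f = 2π·145 = 911.1 rad/s.
Step 2 — Component impedances:
  R: Z = R = 24.5 Ω
  L: Z = jωL = j·911.1·0.0337 = 0 + j30.7 Ω
Step 3 — Series combination: Z_total = R + L = 24.5 + j30.7 Ω = 39.28∠51.4° Ω.
Step 4 — Power factor: PF = cos(φ) = Re(Z)/|Z| = 24.5/39.28 = 0.6237.
Step 5 — Type: Im(Z) = 30.7 ⇒ lagging (phase φ = 51.4°).

PF = 0.6237 (lagging, φ = 51.4°)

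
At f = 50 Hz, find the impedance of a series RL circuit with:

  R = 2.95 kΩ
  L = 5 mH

Step 1 — Angular frequency: ω = 2π·f = 2π·50 = 314.2 rad/s.
Step 2 — Component impedances:
  R: Z = R = 2950 Ω
  L: Z = jωL = j·314.2·0.005 = 0 + j1.571 Ω
Step 3 — Series combination: Z_total = R + L = 2950 + j1.571 Ω = 2950∠0.0° Ω.

Z = 2950 + j1.571 Ω = 2950∠0.0° Ω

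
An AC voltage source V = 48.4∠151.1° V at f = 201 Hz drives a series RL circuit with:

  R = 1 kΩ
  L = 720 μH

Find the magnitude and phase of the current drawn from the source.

Step 1 — Angular frequency: ω = 2π·f = 2π·201 = 1263 rad/s.
Step 2 — Component impedances:
  R: Z = R = 1000 Ω
  L: Z = jωL = j·1263·0.00072 = 0 + j0.9093 Ω
Step 3 — Series combination: Z_total = R + L = 1000 + j0.9093 Ω = 1000∠0.1° Ω.
Step 4 — Source phasor: V = 48.4∠151.1° V = -42.37 + j23.39 V.
Step 5 — Ohm's law: I = V / Z_total = (-42.37 + j23.39) / (1000 + j0.9093) = -0.04235 + j0.02343 A.
Step 6 — Convert to polar: |I| = 0.0484 A, ∠I = 151.0°.

I = 0.0484∠151.0° A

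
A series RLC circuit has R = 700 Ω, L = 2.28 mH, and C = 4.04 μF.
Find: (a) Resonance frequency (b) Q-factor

Step 1 — Resonance condition Im(Z)=0 gives ω₀ = 1/√(LC).
Step 2 — ω₀ = 1/√(0.00228·4.04e-06) = 1.042e+04 rad/s.
Step 3 — f₀ = ω₀/(2π) = 1658 Hz.
Step 4 — Series Q: Q = ω₀L/R = 1.042e+04·0.00228/700 = 0.03394.

(a) f₀ = 1658 Hz  (b) Q = 0.03394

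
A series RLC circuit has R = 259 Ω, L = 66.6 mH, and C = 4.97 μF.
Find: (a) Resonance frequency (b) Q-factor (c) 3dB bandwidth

Step 1 — Resonance: ω₀ = 1/√(LC) = 1/√(0.0666·4.97e-06) = 1738 rad/s.
Step 2 — f₀ = ω₀/(2π) = 276.6 Hz.
Step 3 — Series Q: Q = ω₀L/R = 1738·0.0666/259 = 0.447.
Step 4 — Bandwidth: Δω = ω₀/Q = 3889 rad/s; BW = Δω/(2π) = 618.9 Hz.

(a) f₀ = 276.6 Hz  (b) Q = 0.447  (c) BW = 618.9 Hz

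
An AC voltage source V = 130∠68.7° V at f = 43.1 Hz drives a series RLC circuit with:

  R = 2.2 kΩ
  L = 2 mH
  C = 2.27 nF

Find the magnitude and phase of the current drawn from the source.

Step 1 — Angular frequency: ω = 2π·f = 2π·43.1 = 270.8 rad/s.
Step 2 — Component impedances:
  R: Z = R = 2200 Ω
  L: Z = jωL = j·270.8·0.002 = 0 + j0.5416 Ω
  C: Z = 1/(jωC) = -j/(ω·C) = 0 - j1.627e+06 Ω
Step 3 — Series combination: Z_total = R + L + C = 2200 - j1.627e+06 Ω = 1.627e+06∠-89.9° Ω.
Step 4 — Source phasor: V = 130∠68.7° V = 47.22 + j121.1 V.
Step 5 — Ohm's law: I = V / Z_total = (47.22 + j121.1) / (2200 - j1.627e+06) = -7.442e-05 + j2.913e-05 A.
Step 6 — Convert to polar: |I| = 7.991e-05 A, ∠I = 158.6°.

I = 7.991e-05∠158.6° A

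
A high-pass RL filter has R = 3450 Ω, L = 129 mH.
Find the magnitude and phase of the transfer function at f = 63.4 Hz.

Step 1 — Angular frequency: ω = 2π·63.4 = 398.4 rad/s.
Step 2 — Transfer function: H(jω) = jωL/(R + jωL).
Step 3 — Numerator jωL = j·51.39; denominator R + jωL = 3450 + j51.39.
Step 4 — H = 0.0002218 + j0.01489.
Step 5 — Magnitude: |H| = 0.01489 (-36.5 dB); phase: φ = 89.1°.

|H| = 0.01489 (-36.5 dB), φ = 89.1°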